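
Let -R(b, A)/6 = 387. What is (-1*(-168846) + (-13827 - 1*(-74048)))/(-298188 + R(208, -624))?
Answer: -229067/300510 ≈ -0.76226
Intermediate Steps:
R(b, A) = -2322 (R(b, A) = -6*387 = -2322)
(-1*(-168846) + (-13827 - 1*(-74048)))/(-298188 + R(208, -624)) = (-1*(-168846) + (-13827 - 1*(-74048)))/(-298188 - 2322) = (168846 + (-13827 + 74048))/(-300510) = (168846 + 60221)*(-1/300510) = 229067*(-1/300510) = -229067/300510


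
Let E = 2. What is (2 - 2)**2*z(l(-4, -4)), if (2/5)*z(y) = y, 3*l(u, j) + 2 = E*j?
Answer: 0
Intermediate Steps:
l(u, j) = -2/3 + 2*j/3 (l(u, j) = -2/3 + (2*j)/3 = -2/3 + 2*j/3)
z(y) = 5*y/2
(2 - 2)**2*z(l(-4, -4)) = (2 - 2)**2*(5*(-2/3 + (2/3)*(-4))/2) = 0**2*(5*(-2/3 - 8/3)/2) = 0*((5/2)*(-10/3)) = 0*(-25/3) = 0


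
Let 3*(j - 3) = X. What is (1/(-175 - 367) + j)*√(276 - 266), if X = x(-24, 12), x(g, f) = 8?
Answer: 9211*√10/1626 ≈ 17.914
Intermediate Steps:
X = 8
j = 17/3 (j = 3 + (⅓)*8 = 3 + 8/3 = 17/3 ≈ 5.6667)
(1/(-175 - 367) + j)*√(276 - 266) = (1/(-175 - 367) + 17/3)*√(276 - 266) = (1/(-542) + 17/3)*√10 = (-1/542 + 17/3)*√10 = 9211*√10/1626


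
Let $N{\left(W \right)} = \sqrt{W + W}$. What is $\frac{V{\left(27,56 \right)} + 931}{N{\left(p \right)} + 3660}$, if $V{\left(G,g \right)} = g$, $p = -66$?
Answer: $\frac{43005}{159473} - \frac{47 i \sqrt{33}}{318946} \approx 0.26967 - 0.00084652 i$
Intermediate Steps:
$N{\left(W \right)} = \sqrt{2} \sqrt{W}$ ($N{\left(W \right)} = \sqrt{2 W} = \sqrt{2} \sqrt{W}$)
$\frac{V{\left(27,56 \right)} + 931}{N{\left(p \right)} + 3660} = \frac{56 + 931}{\sqrt{2} \sqrt{-66} + 3660} = \frac{987}{\sqrt{2} i \sqrt{66} + 3660} = \frac{987}{2 i \sqrt{33} + 3660} = \frac{987}{3660 + 2 i \sqrt{33}}$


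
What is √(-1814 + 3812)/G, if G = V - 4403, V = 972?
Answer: -3*√222/3431 ≈ -0.013028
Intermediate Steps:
G = -3431 (G = 972 - 4403 = -3431)
√(-1814 + 3812)/G = √(-1814 + 3812)/(-3431) = √1998*(-1/3431) = (3*√222)*(-1/3431) = -3*√222/3431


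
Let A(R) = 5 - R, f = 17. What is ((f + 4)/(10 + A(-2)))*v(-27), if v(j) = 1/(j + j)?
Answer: -7/306 ≈ -0.022876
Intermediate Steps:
v(j) = 1/(2*j)
((f + 4)/(10 + A(-2)))*v(-27) = ((17 + 4)/(10 + (5 - 1*(-2))))*((½)/(-27)) = (21/(10 + (5 + 2)))*((½)*(-1/27)) = (21/(10 + 7))*(-1/54) = (21/17)*(-1/54) = -7/306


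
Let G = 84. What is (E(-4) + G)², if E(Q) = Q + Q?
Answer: 5776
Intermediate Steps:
E(Q) = 2*Q
(E(-4) + G)² = (2*(-4) + 84)² = (-8 + 84)² = 76² = 5776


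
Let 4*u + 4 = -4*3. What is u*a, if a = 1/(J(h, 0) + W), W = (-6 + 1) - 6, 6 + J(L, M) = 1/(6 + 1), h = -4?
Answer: 14/59 ≈ 0.23729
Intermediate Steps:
J(L, M) = -41/7 (J(L, M) = -6 + 1/(6 + 1) = -6 + 1/7 = -6 + ⅐ = -41/7)
W = -11 (W = -5 - 6 = -11)
a = -7/118 (a = 1/(-41/7 - 11) = 1/(-118/7) = -7/118 ≈ -0.059322)
u = -4 (u = -1 + (-4*3)/4 = -1 + (¼)*(-12) = -1 - 3 = -4)
u*a = -4*(-7/118) = 14/59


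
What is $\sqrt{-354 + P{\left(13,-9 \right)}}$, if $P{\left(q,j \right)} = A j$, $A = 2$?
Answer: $2 i \sqrt{93} \approx 19.287 i$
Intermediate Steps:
$P{\left(q,j \right)} = 2 j$
$\sqrt{-354 + P{\left(13,-9 \right)}} = \sqrt{-354 + 2 \left(-9\right)} = \sqrt{-354 - 18} = \sqrt{-372} = 2 i \sqrt{93}$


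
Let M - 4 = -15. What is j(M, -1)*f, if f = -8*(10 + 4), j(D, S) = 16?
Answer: -1792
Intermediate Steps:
M = -11 (M = 4 - 15 = -11)
f = -112 (f = -8*14 = -112)
j(M, -1)*f = 16*(-112) = -1792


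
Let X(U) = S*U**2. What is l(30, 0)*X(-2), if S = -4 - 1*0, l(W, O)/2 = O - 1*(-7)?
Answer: -224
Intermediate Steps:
l(W, O) = 14 + 2*O (l(W, O) = 2*(O - 1*(-7)) = 2*(O + 7) = 2*(7 + O) = 14 + 2*O)
S = -4 (S = -4 + 0 = -4)
X(U) = -4*U**2
l(30, 0)*X(-2) = (14 + 2*0)*(-4*(-2)**2) = (14 + 0)*(-4*4) = 14*(-16) = -224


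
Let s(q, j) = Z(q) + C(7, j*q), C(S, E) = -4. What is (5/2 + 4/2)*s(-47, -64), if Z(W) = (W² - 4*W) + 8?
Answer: 21609/2 ≈ 10805.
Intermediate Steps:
Z(W) = 8 + W² - 4*W
s(q, j) = 4 + q² - 4*q (s(q, j) = (8 + q² - 4*q) - 4 = 4 + q² - 4*q)
(5/2 + 4/2)*s(-47, -64) = (5/2 + 4/2)*(4 + (-47)² - 4*(-47)) = (5*(½) + 4*(½))*(4 + 2209 + 188) = (5/2 + 2)*2401 = (9/2)*2401 = 21609/2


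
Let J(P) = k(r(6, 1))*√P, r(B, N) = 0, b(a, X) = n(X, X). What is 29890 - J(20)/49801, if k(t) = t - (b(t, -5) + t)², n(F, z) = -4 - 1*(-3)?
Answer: 29890 + 2*√5/49801 ≈ 29890.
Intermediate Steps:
n(F, z) = -1 (n(F, z) = -4 + 3 = -1)
b(a, X) = -1
k(t) = t - (-1 + t)²
J(P) = -√P (J(P) = (0 - (-1 + 0)²)*√P = (0 - 1*(-1)²)*√P = (0 - 1*1)*√P = (0 - 1)*√P = -√P)
29890 - J(20)/49801 = 29890 - (-√20)/49801 = 29890 - (-2*√5)/49801 = 29890 - (-2)*√5/49801 = 29890 + 2*√5/49801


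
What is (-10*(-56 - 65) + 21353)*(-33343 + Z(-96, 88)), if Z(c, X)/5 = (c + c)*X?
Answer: -2658440349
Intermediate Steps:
Z(c, X) = 10*X*c (Z(c, X) = 5*((c + c)*X) = 5*((2*c)*X) = 5*(2*X*c) = 10*X*c)
(-10*(-56 - 65) + 21353)*(-33343 + Z(-96, 88)) = (-10*(-56 - 65) + 21353)*(-33343 + 10*88*(-96)) = (-10*(-121) + 21353)*(-33343 - 84480) = (1210 + 21353)*(-117823) = 22563*(-117823) = -2658440349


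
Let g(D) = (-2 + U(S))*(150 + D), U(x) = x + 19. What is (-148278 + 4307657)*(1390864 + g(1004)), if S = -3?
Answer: 5852329440580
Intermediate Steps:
U(x) = 19 + x
g(D) = 2100 + 14*D (g(D) = (-2 + (19 - 3))*(150 + D) = (-2 + 16)*(150 + D) = 14*(150 + D) = 2100 + 14*D)
(-148278 + 4307657)*(1390864 + g(1004)) = (-148278 + 4307657)*(1390864 + (2100 + 14*1004)) = 4159379*(1390864 + (2100 + 14056)) = 4159379*(1390864 + 16156) = 4159379*1407020 = 5852329440580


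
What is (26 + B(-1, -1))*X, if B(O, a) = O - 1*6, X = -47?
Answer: -893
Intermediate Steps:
B(O, a) = -6 + O (B(O, a) = O - 6 = -6 + O)
(26 + B(-1, -1))*X = (26 + (-6 - 1))*(-47) = (26 - 7)*(-47) = 19*(-47) = -893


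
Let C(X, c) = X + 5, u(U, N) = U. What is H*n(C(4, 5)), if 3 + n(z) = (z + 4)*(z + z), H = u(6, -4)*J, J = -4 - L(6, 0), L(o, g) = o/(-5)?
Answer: -19404/5 ≈ -3880.8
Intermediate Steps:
L(o, g) = -o/5 (L(o, g) = o*(-⅕) = -o/5)
C(X, c) = 5 + X
J = -14/5 (J = -4 - (-1)*6/5 = -4 - 1*(-6/5) = -4 + 6/5 = -14/5 ≈ -2.8000)
H = -84/5 (H = 6*(-14/5) = -84/5 ≈ -16.800)
n(z) = -3 + 2*z*(4 + z) (n(z) = -3 + (z + 4)*(z + z) = -3 + (4 + z)*(2*z) = -3 + 2*z*(4 + z))
H*n(C(4, 5)) = -84*(-3 + 2*(5 + 4)² + 8*(5 + 4))/5 = -84*(-3 + 2*9² + 8*9)/5 = -84*(-3 + 2*81 + 72)/5 = -84*(-3 + 162 + 72)/5 = -84/5*231 = -19404/5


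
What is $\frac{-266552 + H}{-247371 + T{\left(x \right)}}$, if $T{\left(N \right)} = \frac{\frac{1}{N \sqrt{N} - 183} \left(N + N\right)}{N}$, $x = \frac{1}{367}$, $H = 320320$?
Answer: $- \frac{1000807099964369929296}{4604423896426660226497} + \frac{1793896 \sqrt{367}}{4604423896426660226497} \approx -0.21736$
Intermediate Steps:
$x = \frac{1}{367} \approx 0.0027248$
$T{\left(N \right)} = \frac{2}{-183 + N^{\frac{3}{2}}}$ ($T{\left(N \right)} = \frac{\frac{1}{N^{\frac{3}{2}} - 183} \cdot 2 N}{N} = \frac{\frac{1}{-183 + N^{\frac{3}{2}}} \cdot 2 N}{N} = \frac{2 N \frac{1}{-183 + N^{\frac{3}{2}}}}{N} = \frac{2}{-183 + N^{\frac{3}{2}}}$)
$\frac{-266552 + H}{-247371 + T{\left(x \right)}} = \frac{-266552 + 320320}{-247371 + \frac{2}{-183 + \left(\frac{1}{367}\right)^{\frac{3}{2}}}} = \frac{53768}{-247371 + \frac{2}{-183 + \frac{\sqrt{367}}{134689}}}$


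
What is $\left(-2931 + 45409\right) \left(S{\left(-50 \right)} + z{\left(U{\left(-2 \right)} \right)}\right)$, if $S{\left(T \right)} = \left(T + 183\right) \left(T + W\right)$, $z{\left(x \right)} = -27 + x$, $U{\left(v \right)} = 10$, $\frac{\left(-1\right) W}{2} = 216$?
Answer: $-2723816794$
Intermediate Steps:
$W = -432$ ($W = \left(-2\right) 216 = -432$)
$S{\left(T \right)} = \left(-432 + T\right) \left(183 + T\right)$ ($S{\left(T \right)} = \left(T + 183\right) \left(T - 432\right) = \left(183 + T\right) \left(-432 + T\right) = \left(-432 + T\right) \left(183 + T\right)$)
$\left(-2931 + 45409\right) \left(S{\left(-50 \right)} + z{\left(U{\left(-2 \right)} \right)}\right) = \left(-2931 + 45409\right) \left(\left(-79056 + \left(-50\right)^{2} - -12450\right) + \left(-27 + 10\right)\right) = 42478 \left(\left(-79056 + 2500 + 12450\right) - 17\right) = 42478 \left(-64106 - 17\right) = 42478 \left(-64123\right) = -2723816794$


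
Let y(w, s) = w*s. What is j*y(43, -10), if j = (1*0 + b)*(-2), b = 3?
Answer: 2580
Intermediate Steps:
y(w, s) = s*w
j = -6 (j = (1*0 + 3)*(-2) = (0 + 3)*(-2) = 3*(-2) = -6)
j*y(43, -10) = -(-60)*43 = -6*(-430) = 2580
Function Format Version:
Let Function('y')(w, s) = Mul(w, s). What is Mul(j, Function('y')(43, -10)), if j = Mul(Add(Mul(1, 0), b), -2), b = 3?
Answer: 2580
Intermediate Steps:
Function('y')(w, s) = Mul(s, w)
j = -6 (j = Mul(Add(Mul(1, 0), 3), -2) = Mul(Add(0, 3), -2) = Mul(3, -2) = -6)
Mul(j, Function('y')(43, -10)) = Mul(-6, Mul(-10, 43)) = Mul(-6, -430) = 2580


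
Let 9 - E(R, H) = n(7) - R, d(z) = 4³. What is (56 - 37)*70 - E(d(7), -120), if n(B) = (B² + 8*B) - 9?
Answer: 1353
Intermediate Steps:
d(z) = 64
n(B) = -9 + B² + 8*B
E(R, H) = -87 + R (E(R, H) = 9 - ((-9 + 7² + 8*7) - R) = 9 - ((-9 + 49 + 56) - R) = 9 - (96 - R) = 9 + (-96 + R) = -87 + R)
(56 - 37)*70 - E(d(7), -120) = (56 - 37)*70 - (-87 + 64) = 19*70 - 1*(-23) = 1330 + 23 = 1353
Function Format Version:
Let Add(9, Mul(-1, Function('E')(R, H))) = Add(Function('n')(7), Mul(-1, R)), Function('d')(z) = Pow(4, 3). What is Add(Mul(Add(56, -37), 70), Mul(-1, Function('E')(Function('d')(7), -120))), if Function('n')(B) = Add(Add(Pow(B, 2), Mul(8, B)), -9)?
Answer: 1353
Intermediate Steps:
Function('d')(z) = 64
Function('n')(B) = Add(-9, Pow(B, 2), Mul(8, B))
Function('E')(R, H) = Add(-87, R) (Function('E')(R, H) = Add(9, Mul(-1, Add(Add(-9, Pow(7, 2), Mul(8, 7)), Mul(-1, R)))) = Add(9, Mul(-1, Add(Add(-9, 49, 56), Mul(-1, R)))) = Add(9, Mul(-1, Add(96, Mul(-1, R)))) = Add(9, Add(-96, R)) = Add(-87, R))
Add(Mul(Add(56, -37), 70), Mul(-1, Function('E')(Function('d')(7), -120))) = Add(Mul(Add(56, -37), 70), Mul(-1, Add(-87, 64))) = Add(Mul(19, 70), Mul(-1, -23)) = Add(1330, 23) = 1353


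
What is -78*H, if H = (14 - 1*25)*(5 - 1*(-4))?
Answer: 7722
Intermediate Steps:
H = -99 (H = (14 - 25)*(5 + 4) = -11*9 = -99)
-78*H = -78*(-99) = 7722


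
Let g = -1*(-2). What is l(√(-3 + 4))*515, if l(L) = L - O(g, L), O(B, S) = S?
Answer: 0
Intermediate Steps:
g = 2
l(L) = 0 (l(L) = L - L = 0)
l(√(-3 + 4))*515 = 0*515 = 0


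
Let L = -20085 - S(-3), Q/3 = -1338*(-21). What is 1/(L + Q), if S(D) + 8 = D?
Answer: 1/64220 ≈ 1.5571e-5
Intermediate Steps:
S(D) = -8 + D
Q = 84294 (Q = 3*(-1338*(-21)) = 3*28098 = 84294)
L = -20074 (L = -20085 - (-8 - 3) = -20085 - 1*(-11) = -20085 + 11 = -20074)
1/(L + Q) = 1/(-20074 + 84294) = 1/64220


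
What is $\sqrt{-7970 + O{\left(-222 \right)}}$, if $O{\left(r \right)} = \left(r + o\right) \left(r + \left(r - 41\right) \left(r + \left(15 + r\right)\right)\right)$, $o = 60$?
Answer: $2 i \sqrt{4562495} \approx 4272.0 i$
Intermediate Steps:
$O{\left(r \right)} = \left(60 + r\right) \left(r + \left(-41 + r\right) \left(15 + 2 r\right)\right)$ ($O{\left(r \right)} = \left(r + 60\right) \left(r + \left(r - 41\right) \left(r + \left(15 + r\right)\right)\right) = \left(60 + r\right) \left(r + \left(-41 + r\right) \left(15 + 2 r\right)\right)$)
$\sqrt{-7970 + O{\left(-222 \right)}} = \sqrt{-7970 + \left(-36900 - -1015650 + 2 \left(-222\right)^{3} + 54 \left(-222\right)^{2}\right)} = \sqrt{-7970 + \left(-36900 + 1015650 + 2 \left(-10941048\right) + 54 \cdot 49284\right)} = \sqrt{-7970 + \left(-36900 + 1015650 - 21882096 + 2661336\right)} = \sqrt{-7970 - 18242010} = \sqrt{-18249980} = 2 i \sqrt{4562495}$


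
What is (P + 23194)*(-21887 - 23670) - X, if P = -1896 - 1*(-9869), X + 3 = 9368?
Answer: -1419884384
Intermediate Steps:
X = 9365 (X = -3 + 9368 = 9365)
P = 7973 (P = -1896 + 9869 = 7973)
(P + 23194)*(-21887 - 23670) - X = (7973 + 23194)*(-21887 - 23670) - 1*9365 = 31167*(-45557) - 9365 = -1419875019 - 9365 = -1419884384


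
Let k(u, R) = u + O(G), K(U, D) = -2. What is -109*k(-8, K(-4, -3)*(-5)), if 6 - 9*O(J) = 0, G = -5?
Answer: 2398/3 ≈ 799.33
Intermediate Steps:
O(J) = ⅔ (O(J) = ⅔ - ⅑*0 = ⅔ + 0 = ⅔)
k(u, R) = ⅔ + u (k(u, R) = u + ⅔ = ⅔ + u)
-109*k(-8, K(-4, -3)*(-5)) = -109*(⅔ - 8) = -109*(-22/3) = 2398/3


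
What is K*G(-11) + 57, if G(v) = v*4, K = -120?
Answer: 5337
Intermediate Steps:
G(v) = 4*v
K*G(-11) + 57 = -480*(-11) + 57 = -120*(-44) + 57 = 5280 + 57 = 5337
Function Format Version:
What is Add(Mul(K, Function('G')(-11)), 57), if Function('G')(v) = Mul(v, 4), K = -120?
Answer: 5337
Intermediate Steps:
Function('G')(v) = Mul(4, v)
Add(Mul(K, Function('G')(-11)), 57) = Add(Mul(-120, Mul(4, -11)), 57) = Add(Mul(-120, -44), 57) = Add(5280, 57) = 5337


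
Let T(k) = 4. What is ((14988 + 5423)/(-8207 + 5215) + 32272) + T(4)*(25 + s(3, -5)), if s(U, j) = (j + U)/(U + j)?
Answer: 96848581/2992 ≈ 32369.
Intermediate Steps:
s(U, j) = 1 (s(U, j) = (U + j)/(U + j) = 1)
((14988 + 5423)/(-8207 + 5215) + 32272) + T(4)*(25 + s(3, -5)) = ((14988 + 5423)/(-8207 + 5215) + 32272) + 4*(25 + 1) = (20411/(-2992) + 32272) + 4*26 = (20411*(-1/2992) + 32272) + 104 = (-20411/2992 + 32272) + 104 = 96537413/2992 + 104 = 96848581/2992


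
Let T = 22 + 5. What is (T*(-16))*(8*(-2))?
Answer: 6912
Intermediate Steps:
T = 27
(T*(-16))*(8*(-2)) = (27*(-16))*(8*(-2)) = -432*(-16) = 6912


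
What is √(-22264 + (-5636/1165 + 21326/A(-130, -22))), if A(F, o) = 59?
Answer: I*√103501422405890/68735 ≈ 148.01*I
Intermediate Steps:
√(-22264 + (-5636/1165 + 21326/A(-130, -22))) = √(-22264 + (-5636/1165 + 21326/59)) = √(-22264 + 24512266/68735) = √(-1505803774/68735) = I*√103501422405890/68735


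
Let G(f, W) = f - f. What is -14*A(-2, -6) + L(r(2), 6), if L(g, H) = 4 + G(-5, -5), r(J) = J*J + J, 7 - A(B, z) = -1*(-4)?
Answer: -38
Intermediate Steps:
G(f, W) = 0
A(B, z) = 3 (A(B, z) = 7 - (-1)*(-4) = 7 - 1*4 = 7 - 4 = 3)
r(J) = J + J**2 (r(J) = J**2 + J = J + J**2)
L(g, H) = 4 (L(g, H) = 4 + 0 = 4)
-14*A(-2, -6) + L(r(2), 6) = -14*3 + 4 = -42 + 4 = -38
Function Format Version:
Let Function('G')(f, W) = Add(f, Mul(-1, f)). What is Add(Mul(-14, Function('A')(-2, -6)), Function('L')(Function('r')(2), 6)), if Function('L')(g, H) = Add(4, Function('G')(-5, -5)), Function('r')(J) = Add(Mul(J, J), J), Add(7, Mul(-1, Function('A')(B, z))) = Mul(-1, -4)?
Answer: -38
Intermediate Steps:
Function('G')(f, W) = 0
Function('A')(B, z) = 3 (Function('A')(B, z) = Add(7, Mul(-1, Mul(-1, -4))) = Add(7, Mul(-1, 4)) = Add(7, -4) = 3)
Function('r')(J) = Add(J, Pow(J, 2)) (Function('r')(J) = Add(Pow(J, 2), J) = Add(J, Pow(J, 2)))
Function('L')(g, H) = 4 (Function('L')(g, H) = Add(4, 0) = 4)
Add(Mul(-14, Function('A')(-2, -6)), Function('L')(Function('r')(2), 6)) = Add(Mul(-14, 3), 4) = Add(-42, 4) = -38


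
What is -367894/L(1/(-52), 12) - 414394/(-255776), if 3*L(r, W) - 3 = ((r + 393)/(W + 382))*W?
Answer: -240980849826655/3268433616 ≈ -73730.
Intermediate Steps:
L(r, W) = 1 + W*(393 + r)/(3*(382 + W)) (L(r, W) = 1 + (((r + 393)/(W + 382))*W)/3 = 1 + (((393 + r)/(382 + W))*W)/3 = 1 + (W*(393 + r)/(382 + W))/3 = 1 + W*(393 + r)/(3*(382 + W)))
-367894/L(1/(-52), 12) - 414394/(-255776) = -367894*3*(382 + 12)/(1146 + 396*12 + 12/(-52)) - 414394/(-255776) = -367894*1182/(1146 + 4752 + 12*(-1/52)) - 414394*(-1/255776) = -367894*1182/(1146 + 4752 - 3/13) + 207197/127888 = -367894/((1/3)*(1/394)*(76671/13)) + 207197/127888 = -367894/25557/5122 + 207197/127888 = -367894*5122/25557 + 207197/127888 = -1884353068/25557 + 207197/127888 = -240980849826655/3268433616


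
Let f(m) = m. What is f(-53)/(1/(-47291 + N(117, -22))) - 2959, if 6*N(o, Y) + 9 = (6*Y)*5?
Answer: 5018747/2 ≈ 2.5094e+6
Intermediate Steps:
N(o, Y) = -3/2 + 5*Y (N(o, Y) = -3/2 + ((6*Y)*5)/6 = -3/2 + (30*Y)/6 = -3/2 + 5*Y)
f(-53)/(1/(-47291 + N(117, -22))) - 2959 = -(-5013005/2 - 5830) - 2959 = -53/(1/(-47291 + (-3/2 - 110))) - 2959 = -53/(1/(-47291 - 223/2)) - 2959 = -53/(1/(-94805/2)) - 2959 = -53/(-2/94805) - 2959 = -53*(-94805/2) - 2959 = 5024665/2 - 2959 = 5018747/2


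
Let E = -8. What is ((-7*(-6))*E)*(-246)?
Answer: 82656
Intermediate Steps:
((-7*(-6))*E)*(-246) = (-7*(-6)*(-8))*(-246) = (42*(-8))*(-246) = -336*(-246) = 82656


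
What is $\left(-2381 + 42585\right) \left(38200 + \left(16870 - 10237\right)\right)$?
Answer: $1802465932$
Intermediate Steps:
$\left(-2381 + 42585\right) \left(38200 + \left(16870 - 10237\right)\right) = 40204 \left(38200 + \left(16870 - 10237\right)\right) = 40204 \left(38200 + 6633\right) = 40204 \cdot 44833 = 1802465932$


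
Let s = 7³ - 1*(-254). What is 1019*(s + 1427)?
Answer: 2062456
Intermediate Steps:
s = 597 (s = 343 + 254 = 597)
1019*(s + 1427) = 1019*(597 + 1427) = 1019*2024 = 2062456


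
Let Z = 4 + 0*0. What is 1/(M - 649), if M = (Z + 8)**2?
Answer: -1/505 ≈ -0.0019802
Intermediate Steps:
Z = 4 (Z = 4 + 0 = 4)
M = 144 (M = (4 + 8)**2 = 12**2 = 144)
1/(M - 649) = 1/(144 - 649) = 1/(-505) = -1/505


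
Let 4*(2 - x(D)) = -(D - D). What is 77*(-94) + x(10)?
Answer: -7236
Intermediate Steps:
x(D) = 2 (x(D) = 2 - (-1)*(D - D)/4 = 2 - (-1)*0/4 = 2 - ¼*0 = 2 + 0 = 2)
77*(-94) + x(10) = 77*(-94) + 2 = -7238 + 2 = -7236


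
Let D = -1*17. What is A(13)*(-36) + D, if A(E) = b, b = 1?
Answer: -53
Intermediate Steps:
D = -17
A(E) = 1
A(13)*(-36) + D = 1*(-36) - 17 = -36 - 17 = -53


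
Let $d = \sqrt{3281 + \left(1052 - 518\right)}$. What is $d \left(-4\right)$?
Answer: $- 4 \sqrt{3815} \approx -247.06$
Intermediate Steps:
$d = \sqrt{3815}$ ($d = \sqrt{3281 + \left(1052 - 518\right)} = \sqrt{3281 + 534} = \sqrt{3815} \approx 61.766$)
$d \left(-4\right) = \sqrt{3815} \left(-4\right) = - 4 \sqrt{3815}$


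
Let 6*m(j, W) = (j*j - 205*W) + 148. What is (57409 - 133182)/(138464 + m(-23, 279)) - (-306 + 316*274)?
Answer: -33401288293/387133 ≈ -86279.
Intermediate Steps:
m(j, W) = 74/3 - 205*W/6 + j²/6 (m(j, W) = ((j*j - 205*W) + 148)/6 = ((j² - 205*W) + 148)/6 = (148 + j² - 205*W)/6 = 74/3 - 205*W/6 + j²/6)
(57409 - 133182)/(138464 + m(-23, 279)) - (-306 + 316*274) = (57409 - 133182)/(138464 + (74/3 - 205/6*279 + (⅙)*(-23)²)) - (-306 + 316*274) = -75773/(138464 + (74/3 - 19065/2 + (⅙)*529)) - (-306 + 86584) = -75773/(138464 + (74/3 - 19065/2 + 529/6)) - 1*86278 = -75773/(138464 - 28259/3) - 86278 = -75773/387133/3 - 86278 = -75773*3/387133 - 86278 = -227319/387133 - 86278 = -33401288293/387133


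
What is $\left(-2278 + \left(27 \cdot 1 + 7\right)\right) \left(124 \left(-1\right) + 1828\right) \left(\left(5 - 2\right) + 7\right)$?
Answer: $-38237760$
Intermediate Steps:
$\left(-2278 + \left(27 \cdot 1 + 7\right)\right) \left(124 \left(-1\right) + 1828\right) \left(\left(5 - 2\right) + 7\right) = \left(-2278 + \left(27 + 7\right)\right) \left(-124 + 1828\right) \left(\left(5 + \left(-5 + 3\right)\right) + 7\right) = \left(-2278 + 34\right) 1704 \left(\left(5 - 2\right) + 7\right) = \left(-2244\right) 1704 \left(3 + 7\right) = \left(-3823776\right) 10 = -38237760$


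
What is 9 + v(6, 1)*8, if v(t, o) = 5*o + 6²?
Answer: 337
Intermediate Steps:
v(t, o) = 36 + 5*o (v(t, o) = 5*o + 36 = 36 + 5*o)
9 + v(6, 1)*8 = 9 + (36 + 5*1)*8 = 9 + (36 + 5)*8 = 9 + 41*8 = 9 + 328 = 337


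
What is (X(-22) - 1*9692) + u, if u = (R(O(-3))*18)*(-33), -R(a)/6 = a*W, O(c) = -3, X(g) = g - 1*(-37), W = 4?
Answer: -52445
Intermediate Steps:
X(g) = 37 + g (X(g) = g + 37 = 37 + g)
R(a) = -24*a (R(a) = -6*a*4 = -24*a)
u = -42768 (u = (-24*(-3)*18)*(-33) = (72*18)*(-33) = 1296*(-33) = -42768)
(X(-22) - 1*9692) + u = ((37 - 22) - 1*9692) - 42768 = (15 - 9692) - 42768 = -9677 - 42768 = -52445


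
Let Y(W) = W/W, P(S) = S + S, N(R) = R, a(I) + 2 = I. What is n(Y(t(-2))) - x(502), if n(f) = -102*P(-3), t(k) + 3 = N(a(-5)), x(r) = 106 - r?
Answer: 1008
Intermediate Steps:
a(I) = -2 + I
t(k) = -10 (t(k) = -3 + (-2 - 5) = -3 - 7 = -10)
P(S) = 2*S
Y(W) = 1
n(f) = 612 (n(f) = -204*(-3) = -102*(-6) = 612)
n(Y(t(-2))) - x(502) = 612 - (106 - 1*502) = 612 - (106 - 502) = 612 - 1*(-396) = 612 + 396 = 1008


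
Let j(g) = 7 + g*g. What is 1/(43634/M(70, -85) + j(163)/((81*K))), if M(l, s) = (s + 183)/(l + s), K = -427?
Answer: -242109/1617152987 ≈ -0.00014971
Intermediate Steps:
M(l, s) = (183 + s)/(l + s)
j(g) = 7 + g²
1/(43634/M(70, -85) + j(163)/((81*K))) = 1/(43634/(((183 - 85)/(70 - 85))) + (7 + 163²)/((81*(-427)))) = 1/(43634/((98/(-15))) + (7 + 26569)/(-34587)) = 1/(43634/((-1/15*98)) + 26576*(-1/34587)) = 1/(43634/(-98/15) - 26576/34587) = 1/(43634*(-15/98) - 26576/34587) = 1/(-327255/49 - 26576/34587) = 1/(-1617152987/242109) = -242109/1617152987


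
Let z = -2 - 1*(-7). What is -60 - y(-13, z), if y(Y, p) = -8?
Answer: -52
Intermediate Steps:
z = 5 (z = -2 + 7 = 5)
-60 - y(-13, z) = -60 - 1*(-8) = -60 + 8 = -52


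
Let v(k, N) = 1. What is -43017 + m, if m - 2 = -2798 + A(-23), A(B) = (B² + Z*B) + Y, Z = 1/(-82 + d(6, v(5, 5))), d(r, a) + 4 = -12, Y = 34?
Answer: -4434477/98 ≈ -45250.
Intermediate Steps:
d(r, a) = -16 (d(r, a) = -4 - 12 = -16)
Z = -1/98 (Z = 1/(-82 - 16) = 1/(-98) = -1/98 ≈ -0.010204)
A(B) = 34 + B² - B/98 (A(B) = (B² - B/98) + 34 = 34 + B² - B/98)
m = -218811/98 (m = 2 + (-2798 + (34 + (-23)² - 1/98*(-23))) = 2 + (-2798 + (34 + 529 + 23/98)) = 2 + (-2798 + 55197/98) = 2 - 219007/98 = -218811/98 ≈ -2232.8)
-43017 + m = -43017 - 218811/98 = -4434477/98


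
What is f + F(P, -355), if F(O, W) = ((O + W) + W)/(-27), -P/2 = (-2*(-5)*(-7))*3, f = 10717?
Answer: 289649/27 ≈ 10728.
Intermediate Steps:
P = 420 (P = -2*-2*(-5)*(-7)*3 = -2*10*(-7)*3 = -(-140)*3 = -2*(-210) = 420)
F(O, W) = -2*W/27 - O/27 (F(O, W) = (O + 2*W)*(-1/27) = -2*W/27 - O/27)
f + F(P, -355) = 10717 + (-2/27*(-355) - 1/27*420) = 10717 + (710/27 - 140/9) = 10717 + 290/27 = 289649/27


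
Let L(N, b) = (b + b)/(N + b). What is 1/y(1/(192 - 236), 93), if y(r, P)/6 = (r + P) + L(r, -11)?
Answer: 10670/6080181 ≈ 0.0017549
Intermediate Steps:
L(N, b) = 2*b/(N + b) (L(N, b) = (2*b)/(N + b) = 2*b/(N + b))
y(r, P) = -132/(-11 + r) + 6*P + 6*r (y(r, P) = 6*((r + P) + 2*(-11)/(r - 11)) = 6*((P + r) + 2*(-11)/(-11 + r)) = 6*((P + r) - 22/(-11 + r)) = 6*(P + r - 22/(-11 + r)) = -132/(-11 + r) + 6*P + 6*r)
1/y(1/(192 - 236), 93) = 1/(6*(-22 + (-11 + 1/(192 - 236))*(93 + 1/(192 - 236)))/(-11 + 1/(192 - 236))) = 1/(6*(-22 + (-11 + 1/(-44))*(93 + 1/(-44)))/(-11 + 1/(-44))) = 1/(6*(-22 + (-11 - 1/44)*(93 - 1/44))/(-11 - 1/44)) = 1/(6*(-22 - 485/44*4091/44)/(-485/44)) = 1/(6*(-44/485)*(-22 - 1984135/1936)) = 1/(6*(-44/485)*(-2026727/1936)) = 1/(6080181/10670) = 10670/6080181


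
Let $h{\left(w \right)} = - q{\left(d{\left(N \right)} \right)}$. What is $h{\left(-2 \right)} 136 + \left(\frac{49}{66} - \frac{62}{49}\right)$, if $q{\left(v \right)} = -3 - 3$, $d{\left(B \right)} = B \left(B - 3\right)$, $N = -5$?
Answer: $\frac{2637253}{3234} \approx 815.48$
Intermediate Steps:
$d{\left(B \right)} = B \left(-3 + B\right)$
$q{\left(v \right)} = -6$
$h{\left(w \right)} = 6$ ($h{\left(w \right)} = \left(-1\right) \left(-6\right) = 6$)
$h{\left(-2 \right)} 136 + \left(\frac{49}{66} - \frac{62}{49}\right) = 6 \cdot 136 + \left(\frac{49}{66} - \frac{62}{49}\right) = 816 + \left(49 \cdot \frac{1}{66} - \frac{62}{49}\right) = 816 + \left(\frac{49}{66} - \frac{62}{49}\right) = 816 - \frac{1691}{3234} = \frac{2637253}{3234}$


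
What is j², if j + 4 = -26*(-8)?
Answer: 41616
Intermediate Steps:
j = 204 (j = -4 - 26*(-8) = -4 + 208 = 204)
j² = 204² = 41616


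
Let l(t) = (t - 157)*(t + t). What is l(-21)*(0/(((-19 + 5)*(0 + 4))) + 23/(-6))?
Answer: -28658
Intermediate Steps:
l(t) = 2*t*(-157 + t) (l(t) = (-157 + t)*(2*t) = 2*t*(-157 + t))
l(-21)*(0/(((-19 + 5)*(0 + 4))) + 23/(-6)) = (2*(-21)*(-157 - 21))*(0/(((-19 + 5)*(0 + 4))) + 23/(-6)) = (2*(-21)*(-178))*(0/((-14*4)) + 23*(-1/6)) = 7476*(0/(-56) - 23/6) = 7476*(0*(-1/56) - 23/6) = 7476*(0 - 23/6) = 7476*(-23/6) = -28658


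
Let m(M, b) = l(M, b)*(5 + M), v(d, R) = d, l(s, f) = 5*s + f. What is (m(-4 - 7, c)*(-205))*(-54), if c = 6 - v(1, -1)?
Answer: 3321000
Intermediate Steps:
l(s, f) = f + 5*s
c = 5 (c = 6 - 1*1 = 6 - 1 = 5)
m(M, b) = (5 + M)*(b + 5*M) (m(M, b) = (b + 5*M)*(5 + M) = (5 + M)*(b + 5*M))
(m(-4 - 7, c)*(-205))*(-54) = (((5 + (-4 - 7))*(5 + 5*(-4 - 7)))*(-205))*(-54) = (((5 - 11)*(5 + 5*(-11)))*(-205))*(-54) = (-6*(5 - 55)*(-205))*(-54) = (-6*(-50)*(-205))*(-54) = (300*(-205))*(-54) = -61500*(-54) = 3321000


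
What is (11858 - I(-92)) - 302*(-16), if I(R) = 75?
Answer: 16615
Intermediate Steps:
(11858 - I(-92)) - 302*(-16) = (11858 - 1*75) - 302*(-16) = (11858 - 75) - 1*(-4832) = 11783 + 4832 = 16615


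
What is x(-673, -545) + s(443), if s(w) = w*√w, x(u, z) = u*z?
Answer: 366785 + 443*√443 ≈ 3.7611e+5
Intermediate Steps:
s(w) = w^(3/2)
x(-673, -545) + s(443) = -673*(-545) + 443^(3/2) = 366785 + 443*√443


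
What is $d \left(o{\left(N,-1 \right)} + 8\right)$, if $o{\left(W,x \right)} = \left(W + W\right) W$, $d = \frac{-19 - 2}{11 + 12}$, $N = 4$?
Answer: $- \frac{840}{23} \approx -36.522$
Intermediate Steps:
$d = - \frac{21}{23} \approx -0.91304$
$o{\left(W,x \right)} = 2 W^{2}$ ($o{\left(W,x \right)} = 2 W W = 2 W^{2}$)
$d \left(o{\left(N,-1 \right)} + 8\right) = - \frac{21 \left(2 \cdot 4^{2} + 8\right)}{23} = - \frac{21 \left(2 \cdot 16 + 8\right)}{23} = - \frac{21 \left(32 + 8\right)}{23} = \left(- \frac{21}{23}\right) 40 = - \frac{840}{23}$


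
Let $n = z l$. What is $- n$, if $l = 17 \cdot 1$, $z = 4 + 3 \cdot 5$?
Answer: $-323$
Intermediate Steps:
$z = 19$ ($z = 4 + 15 = 19$)
$l = 17$
$n = 323$ ($n = 19 \cdot 17 = 323$)
$- n = \left(-1\right) 323 = -323$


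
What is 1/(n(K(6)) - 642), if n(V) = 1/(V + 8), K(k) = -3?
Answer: -5/3209 ≈ -0.0015581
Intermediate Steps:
n(V) = 1/(8 + V)
1/(n(K(6)) - 642) = 1/(1/(8 - 3) - 642) = 1/(1/5 - 642) = 1/(⅕ - 642) = 1/(-3209/5) = -5/3209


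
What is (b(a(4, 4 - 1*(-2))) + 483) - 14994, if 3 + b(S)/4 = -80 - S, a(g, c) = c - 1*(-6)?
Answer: -14891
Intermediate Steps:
a(g, c) = 6 + c (a(g, c) = c + 6 = 6 + c)
b(S) = -332 - 4*S (b(S) = -12 + 4*(-80 - S) = -12 + (-320 - 4*S) = -332 - 4*S)
(b(a(4, 4 - 1*(-2))) + 483) - 14994 = ((-332 - 4*(6 + (4 - 1*(-2)))) + 483) - 14994 = ((-332 - 4*(6 + (4 + 2))) + 483) - 14994 = ((-332 - 4*(6 + 6)) + 483) - 14994 = ((-332 - 4*12) + 483) - 14994 = ((-332 - 48) + 483) - 14994 = (-380 + 483) - 14994 = 103 - 14994 = -14891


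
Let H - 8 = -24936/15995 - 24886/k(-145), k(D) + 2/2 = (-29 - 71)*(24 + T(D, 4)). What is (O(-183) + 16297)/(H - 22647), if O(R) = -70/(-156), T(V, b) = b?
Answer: -56952340845995/79087644399738 ≈ -0.72012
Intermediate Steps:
O(R) = 35/78 (O(R) = -70*(-1/156) = 35/78)
k(D) = -2801 (k(D) = -1 + (-29 - 71)*(24 + 4) = -1 - 100*28 = -1 - 2800 = -2801)
H = 686621794/44801995 (H = 8 + (-24936/15995 - 24886/(-2801)) = 8 + (-24936*1/15995 - 24886*(-1/2801)) = 8 + (-24936/15995 + 24886/2801) = 8 + 328205834/44801995 = 686621794/44801995 ≈ 15.326)
(O(-183) + 16297)/(H - 22647) = (35/78 + 16297)/(686621794/44801995 - 22647) = 1271201/(78*(-1013944158971/44801995)) = (1271201/78)*(-44801995/1013944158971) = -56952340845995/79087644399738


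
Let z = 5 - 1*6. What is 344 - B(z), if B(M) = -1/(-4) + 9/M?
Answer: 1411/4 ≈ 352.75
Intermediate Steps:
z = -1 (z = 5 - 6 = -1)
B(M) = ¼ + 9/M (B(M) = -1*(-¼) + 9/M = ¼ + 9/M)
344 - B(z) = 344 - (36 - 1)/(4*(-1)) = 344 - (-1)*35/4 = 344 - 1*(-35/4) = 344 + 35/4 = 1411/4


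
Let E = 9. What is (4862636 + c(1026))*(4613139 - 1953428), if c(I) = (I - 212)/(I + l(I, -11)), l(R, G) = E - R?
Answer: 116401023128518/9 ≈ 1.2933e+13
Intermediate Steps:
l(R, G) = 9 - R
c(I) = -212/9 + I/9 (c(I) = (I - 212)/(I + (9 - I)) = (-212 + I)/9 = (-212 + I)*(⅑) = -212/9 + I/9)
(4862636 + c(1026))*(4613139 - 1953428) = (4862636 + (-212/9 + (⅑)*1026))*(4613139 - 1953428) = (4862636 + (-212/9 + 114))*2659711 = (4862636 + 814/9)*2659711 = (43764538/9)*2659711 = 116401023128518/9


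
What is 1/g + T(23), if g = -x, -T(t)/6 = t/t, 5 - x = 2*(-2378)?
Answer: -28567/4761 ≈ -6.0002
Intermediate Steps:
x = 4761 (x = 5 - 2*(-2378) = 5 - 1*(-4756) = 5 + 4756 = 4761)
T(t) = -6 (T(t) = -6*t/t = -6*1 = -6)
g = -4761 (g = -1*4761 = -4761)
1/g + T(23) = 1/(-4761) - 6 = -1/4761 - 6 = -28567/4761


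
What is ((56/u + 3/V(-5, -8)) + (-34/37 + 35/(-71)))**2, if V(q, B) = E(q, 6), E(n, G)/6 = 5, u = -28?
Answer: 7569522009/690112900 ≈ 10.969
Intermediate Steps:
E(n, G) = 30 (E(n, G) = 6*5 = 30)
V(q, B) = 30
((56/u + 3/V(-5, -8)) + (-34/37 + 35/(-71)))**2 = ((56/(-28) + 3/30) + (-34/37 + 35/(-71)))**2 = ((56*(-1/28) + 3*(1/30)) + (-34*1/37 + 35*(-1/71)))**2 = ((-2 + 1/10) + (-34/37 - 35/71))**2 = (-19/10 - 3709/2627)**2 = (-87003/26270)**2 = 7569522009/690112900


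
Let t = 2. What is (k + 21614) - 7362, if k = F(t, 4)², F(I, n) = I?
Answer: 14256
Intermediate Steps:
k = 4 (k = 2² = 4)
(k + 21614) - 7362 = (4 + 21614) - 7362 = 21618 - 7362 = 14256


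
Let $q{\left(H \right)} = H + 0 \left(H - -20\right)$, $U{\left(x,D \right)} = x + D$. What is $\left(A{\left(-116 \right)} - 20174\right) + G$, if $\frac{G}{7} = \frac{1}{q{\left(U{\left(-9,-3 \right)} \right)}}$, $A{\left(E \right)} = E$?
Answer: $- \frac{243487}{12} \approx -20291.0$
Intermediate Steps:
$U{\left(x,D \right)} = D + x$
$q{\left(H \right)} = H$ ($q{\left(H \right)} = H + 0 \left(H + 20\right) = H + 0 \left(20 + H\right) = H + 0 = H$)
$G = - \frac{7}{12}$ ($G = \frac{7}{-3 - 9} = \frac{7}{-12} = 7 \left(- \frac{1}{12}\right) = - \frac{7}{12} \approx -0.58333$)
$\left(A{\left(-116 \right)} - 20174\right) + G = \left(-116 - 20174\right) - \frac{7}{12} = -20290 - \frac{7}{12} = - \frac{243487}{12}$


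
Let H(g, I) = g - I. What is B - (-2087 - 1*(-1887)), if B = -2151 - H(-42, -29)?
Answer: -1938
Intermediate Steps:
B = -2138 (B = -2151 - (-42 - 1*(-29)) = -2151 - (-42 + 29) = -2151 - 1*(-13) = -2151 + 13 = -2138)
B - (-2087 - 1*(-1887)) = -2138 - (-2087 - 1*(-1887)) = -2138 - (-2087 + 1887) = -2138 - 1*(-200) = -2138 + 200 = -1938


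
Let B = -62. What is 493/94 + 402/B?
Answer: -3611/2914 ≈ -1.2392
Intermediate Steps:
493/94 + 402/B = 493/94 + 402/(-62) = 493*(1/94) + 402*(-1/62) = 493/94 - 201/31 = -3611/2914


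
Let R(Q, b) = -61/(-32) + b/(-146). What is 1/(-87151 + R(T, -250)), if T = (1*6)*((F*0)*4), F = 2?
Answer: -2336/203576283 ≈ -1.1475e-5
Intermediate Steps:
T = 0 (T = (1*6)*((2*0)*4) = 6*(0*4) = 6*0 = 0)
R(Q, b) = 61/32 - b/146 (R(Q, b) = -61*(-1/32) + b*(-1/146) = 61/32 - b/146)
1/(-87151 + R(T, -250)) = 1/(-87151 + (61/32 - 1/146*(-250))) = 1/(-87151 + (61/32 + 125/73)) = 1/(-87151 + 8453/2336) = 1/(-203576283/2336) = -2336/203576283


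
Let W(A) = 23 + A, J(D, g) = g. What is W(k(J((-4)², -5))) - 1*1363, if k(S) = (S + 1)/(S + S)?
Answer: -6698/5 ≈ -1339.6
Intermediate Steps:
k(S) = (1 + S)/(2*S) (k(S) = (1 + S)/((2*S)) = (1 + S)*(1/(2*S)) = (1 + S)/(2*S))
W(k(J((-4)², -5))) - 1*1363 = (23 + (½)*(1 - 5)/(-5)) - 1*1363 = (23 + (½)*(-⅕)*(-4)) - 1363 = (23 + ⅖) - 1363 = 117/5 - 1363 = -6698/5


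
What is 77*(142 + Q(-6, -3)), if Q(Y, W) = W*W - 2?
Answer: 11473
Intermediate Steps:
Q(Y, W) = -2 + W² (Q(Y, W) = W² - 2 = -2 + W²)
77*(142 + Q(-6, -3)) = 77*(142 + (-2 + (-3)²)) = 77*(142 + (-2 + 9)) = 77*(142 + 7) = 77*149 = 11473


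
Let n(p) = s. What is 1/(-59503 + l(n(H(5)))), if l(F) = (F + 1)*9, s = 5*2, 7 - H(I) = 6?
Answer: -1/59404 ≈ -1.6834e-5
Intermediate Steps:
H(I) = 1 (H(I) = 7 - 1*6 = 7 - 6 = 1)
s = 10
n(p) = 10
l(F) = 9 + 9*F (l(F) = (1 + F)*9 = 9 + 9*F)
1/(-59503 + l(n(H(5)))) = 1/(-59503 + (9 + 9*10)) = 1/(-59503 + (9 + 90)) = 1/(-59503 + 99) = 1/(-59404) = -1/59404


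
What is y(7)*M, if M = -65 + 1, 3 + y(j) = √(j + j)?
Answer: 192 - 64*√14 ≈ -47.466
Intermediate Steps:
y(j) = -3 + √2*√j (y(j) = -3 + √(j + j) = -3 + √(2*j) = -3 + √2*√j)
M = -64
y(7)*M = (-3 + √2*√7)*(-64) = (-3 + √14)*(-64) = 192 - 64*√14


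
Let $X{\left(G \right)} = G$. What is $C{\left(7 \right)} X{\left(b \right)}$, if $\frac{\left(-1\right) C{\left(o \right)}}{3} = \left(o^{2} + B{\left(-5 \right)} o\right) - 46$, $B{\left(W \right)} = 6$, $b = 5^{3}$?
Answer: $-16875$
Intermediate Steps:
$b = 125$
$C{\left(o \right)} = 138 - 18 o - 3 o^{2}$ ($C{\left(o \right)} = - 3 \left(\left(o^{2} + 6 o\right) - 46\right) = - 3 \left(-46 + o^{2} + 6 o\right) = 138 - 18 o - 3 o^{2}$)
$C{\left(7 \right)} X{\left(b \right)} = \left(138 - 126 - 3 \cdot 7^{2}\right) 125 = \left(138 - 126 - 147\right) 125 = \left(-135\right) 125 = -16875$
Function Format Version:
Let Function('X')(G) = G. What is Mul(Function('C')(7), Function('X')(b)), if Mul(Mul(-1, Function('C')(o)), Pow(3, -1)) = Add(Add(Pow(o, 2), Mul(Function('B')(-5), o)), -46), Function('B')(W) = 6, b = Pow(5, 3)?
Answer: -16875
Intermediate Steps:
b = 125
Function('C')(o) = Add(138, Mul(-18, o), Mul(-3, Pow(o, 2))) (Function('C')(o) = Mul(-3, Add(Add(Pow(o, 2), Mul(6, o)), -46)) = Mul(-3, Add(-46, Pow(o, 2), Mul(6, o))) = Add(138, Mul(-18, o), Mul(-3, Pow(o, 2))))
Mul(Function('C')(7), Function('X')(b)) = Mul(Add(138, Mul(-18, 7), Mul(-3, Pow(7, 2))), 125) = Mul(Add(138, -126, Mul(-3, 49)), 125) = Mul(Add(138, -126, -147), 125) = Mul(-135, 125) = -16875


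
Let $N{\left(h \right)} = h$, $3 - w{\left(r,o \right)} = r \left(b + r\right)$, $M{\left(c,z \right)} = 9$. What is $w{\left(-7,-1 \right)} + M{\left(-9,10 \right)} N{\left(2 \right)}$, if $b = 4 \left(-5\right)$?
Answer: $-168$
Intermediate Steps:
$b = -20$
$w{\left(r,o \right)} = 3 - r \left(-20 + r\right)$
$w{\left(-7,-1 \right)} + M{\left(-9,10 \right)} N{\left(2 \right)} = \left(3 - \left(-7\right)^{2} + 20 \left(-7\right)\right) + 9 \cdot 2 = \left(3 - 49 - 140\right) + 18 = -186 + 18 = -168$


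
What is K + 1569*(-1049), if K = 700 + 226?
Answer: -1644955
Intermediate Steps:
K = 926
K + 1569*(-1049) = 926 + 1569*(-1049) = 926 - 1645881 = -1644955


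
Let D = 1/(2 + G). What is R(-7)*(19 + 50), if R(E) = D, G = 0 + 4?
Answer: 23/2 ≈ 11.500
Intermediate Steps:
G = 4
D = ⅙ (D = 1/(2 + 4) = 1/6 = ⅙ ≈ 0.16667)
R(E) = ⅙
R(-7)*(19 + 50) = (19 + 50)/6 = (⅙)*69 = 23/2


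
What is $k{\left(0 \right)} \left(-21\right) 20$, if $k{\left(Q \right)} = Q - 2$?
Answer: $840$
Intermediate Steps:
$k{\left(Q \right)} = -2 + Q$ ($k{\left(Q \right)} = Q - 2 = -2 + Q$)
$k{\left(0 \right)} \left(-21\right) 20 = \left(-2 + 0\right) \left(-21\right) 20 = \left(-2\right) \left(-21\right) 20 = 42 \cdot 20 = 840$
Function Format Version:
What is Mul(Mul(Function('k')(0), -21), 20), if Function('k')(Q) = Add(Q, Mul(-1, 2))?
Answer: 840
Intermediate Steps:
Function('k')(Q) = Add(-2, Q) (Function('k')(Q) = Add(Q, -2) = Add(-2, Q))
Mul(Mul(Function('k')(0), -21), 20) = Mul(Mul(Add(-2, 0), -21), 20) = Mul(Mul(-2, -21), 20) = Mul(42, 20) = 840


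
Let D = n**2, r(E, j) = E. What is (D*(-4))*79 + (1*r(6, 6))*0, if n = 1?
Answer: -316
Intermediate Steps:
D = 1 (D = 1**2 = 1)
(D*(-4))*79 + (1*r(6, 6))*0 = (1*(-4))*79 + (1*6)*0 = -4*79 + 6*0 = -316 + 0 = -316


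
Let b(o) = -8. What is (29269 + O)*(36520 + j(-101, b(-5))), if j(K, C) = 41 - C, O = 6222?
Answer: 1297870379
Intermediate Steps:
(29269 + O)*(36520 + j(-101, b(-5))) = (29269 + 6222)*(36520 + (41 - 1*(-8))) = 35491*(36520 + (41 + 8)) = 35491*(36520 + 49) = 35491*36569 = 1297870379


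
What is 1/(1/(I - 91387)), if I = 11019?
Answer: -80368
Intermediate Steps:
1/(1/(I - 91387)) = 1/(1/(11019 - 91387)) = 1/(1/(-80368)) = 1/(-1/80368) = -80368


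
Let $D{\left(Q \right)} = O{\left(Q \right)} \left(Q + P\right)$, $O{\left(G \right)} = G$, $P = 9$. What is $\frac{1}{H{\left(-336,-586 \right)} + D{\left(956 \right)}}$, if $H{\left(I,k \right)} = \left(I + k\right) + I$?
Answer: $\frac{1}{921282} \approx 1.0854 \cdot 10^{-6}$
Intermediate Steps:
$D{\left(Q \right)} = Q \left(9 + Q\right)$ ($D{\left(Q \right)} = Q \left(Q + 9\right) = Q \left(9 + Q\right)$)
$H{\left(I,k \right)} = k + 2 I$
$\frac{1}{H{\left(-336,-586 \right)} + D{\left(956 \right)}} = \frac{1}{\left(-586 + 2 \left(-336\right)\right) + 956 \left(9 + 956\right)} = \frac{1}{\left(-586 - 672\right) + 956 \cdot 965} = \frac{1}{-1258 + 922540} = \frac{1}{921282}$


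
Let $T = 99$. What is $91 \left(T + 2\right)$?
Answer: $9191$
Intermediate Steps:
$91 \left(T + 2\right) = 91 \left(99 + 2\right) = 91 \cdot 101 = 9191$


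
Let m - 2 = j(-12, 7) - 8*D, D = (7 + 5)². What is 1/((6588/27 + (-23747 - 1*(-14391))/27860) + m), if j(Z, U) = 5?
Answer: -6965/6277804 ≈ -0.0011095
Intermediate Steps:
D = 144 (D = 12² = 144)
m = -1145 (m = 2 + (5 - 8*144) = 2 + (5 - 1152) = 2 - 1147 = -1145)
1/((6588/27 + (-23747 - 1*(-14391))/27860) + m) = 1/((6588/27 + (-23747 - 1*(-14391))/27860) - 1145) = 1/((6588*(1/27) + (-23747 + 14391)*(1/27860)) - 1145) = 1/((244 - 9356*1/27860) - 1145) = 1/((244 - 2339/6965) - 1145) = 1/(1697121/6965 - 1145) = 1/(-6277804/6965) = -6965/6277804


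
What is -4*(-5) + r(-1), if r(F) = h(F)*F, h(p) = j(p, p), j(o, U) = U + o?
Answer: 22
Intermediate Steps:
h(p) = 2*p (h(p) = p + p = 2*p)
r(F) = 2*F² (r(F) = (2*F)*F = 2*F²)
-4*(-5) + r(-1) = -4*(-5) + 2*(-1)² = 20 + 2*1 = 20 + 2 = 22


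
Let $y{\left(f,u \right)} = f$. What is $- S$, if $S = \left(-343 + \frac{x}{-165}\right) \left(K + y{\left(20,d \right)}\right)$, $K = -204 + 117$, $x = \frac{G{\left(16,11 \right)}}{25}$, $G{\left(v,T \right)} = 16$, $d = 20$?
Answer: $- \frac{94797697}{4125} \approx -22981.0$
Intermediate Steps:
$x = \frac{16}{25} \approx 0.64$
$K = -87$
$S = \frac{94797697}{4125}$ ($S = \left(-343 + \frac{16}{25 \left(-165\right)}\right) \left(-87 + 20\right) = \left(-343 + \frac{16}{25} \left(- \frac{1}{165}\right)\right) \left(-67\right) = \left(-343 - \frac{16}{4125}\right) \left(-67\right) = \left(- \frac{1414891}{4125}\right) \left(-67\right) = \frac{94797697}{4125} \approx 22981.0$)
$- S = \left(-1\right) \frac{94797697}{4125} = - \frac{94797697}{4125}$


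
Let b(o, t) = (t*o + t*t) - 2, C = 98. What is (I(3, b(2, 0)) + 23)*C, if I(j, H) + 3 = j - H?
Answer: 2450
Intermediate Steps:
b(o, t) = -2 + t**2 + o*t (b(o, t) = (o*t + t**2) - 2 = (t**2 + o*t) - 2 = -2 + t**2 + o*t)
I(j, H) = -3 + j - H (I(j, H) = -3 + (j - H) = -3 + j - H)
(I(3, b(2, 0)) + 23)*C = ((-3 + 3 - (-2 + 0**2 + 2*0)) + 23)*98 = ((-3 + 3 - (-2 + 0 + 0)) + 23)*98 = ((-3 + 3 - 1*(-2)) + 23)*98 = ((-3 + 3 + 2) + 23)*98 = (2 + 23)*98 = 25*98 = 2450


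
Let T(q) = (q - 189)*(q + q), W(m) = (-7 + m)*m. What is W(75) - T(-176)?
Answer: -123380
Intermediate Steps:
W(m) = m*(-7 + m)
T(q) = 2*q*(-189 + q) (T(q) = (-189 + q)*(2*q) = 2*q*(-189 + q))
W(75) - T(-176) = 75*(-7 + 75) - 2*(-176)*(-189 - 176) = 75*68 - 2*(-176)*(-365) = 5100 - 1*128480 = 5100 - 128480 = -123380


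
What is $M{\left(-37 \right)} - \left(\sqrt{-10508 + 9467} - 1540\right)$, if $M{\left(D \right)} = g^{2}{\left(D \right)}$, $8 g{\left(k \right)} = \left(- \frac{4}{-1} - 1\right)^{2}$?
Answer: $\frac{98641}{64} - i \sqrt{1041} \approx 1541.3 - 32.265 i$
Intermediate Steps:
$g{\left(k \right)} = \frac{9}{8}$ ($g{\left(k \right)} = \frac{\left(- \frac{4}{-1} - 1\right)^{2}}{8} = \frac{\left(\left(-4\right) \left(-1\right) - 1\right)^{2}}{8} = \frac{\left(4 - 1\right)^{2}}{8} = \frac{3^{2}}{8} = \frac{1}{8} \cdot 9 = \frac{9}{8}$)
$M{\left(D \right)} = \frac{81}{64}$ ($M{\left(D \right)} = \left(\frac{9}{8}\right)^{2} = \frac{81}{64}$)
$M{\left(-37 \right)} - \left(\sqrt{-10508 + 9467} - 1540\right) = \frac{81}{64} - \left(\sqrt{-10508 + 9467} - 1540\right) = \frac{81}{64} - \left(\sqrt{-1041} - 1540\right) = \frac{81}{64} - \left(i \sqrt{1041} - 1540\right) = \frac{81}{64} - \left(-1540 + i \sqrt{1041}\right) = \frac{81}{64} + \left(1540 - i \sqrt{1041}\right) = \frac{98641}{64} - i \sqrt{1041}$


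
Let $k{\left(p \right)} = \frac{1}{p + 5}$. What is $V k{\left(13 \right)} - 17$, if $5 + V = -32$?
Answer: $- \frac{343}{18} \approx -19.056$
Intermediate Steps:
$V = -37$ ($V = -5 - 32 = -37$)
$k{\left(p \right)} = \frac{1}{5 + p}$
$V k{\left(13 \right)} - 17 = - \frac{37}{5 + 13} - 17 = - \frac{37}{18} - 17 = - \frac{343}{18}$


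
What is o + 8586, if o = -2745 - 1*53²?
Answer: 3032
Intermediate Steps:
o = -5554 (o = -2745 - 1*2809 = -2745 - 2809 = -5554)
o + 8586 = -5554 + 8586 = 3032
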